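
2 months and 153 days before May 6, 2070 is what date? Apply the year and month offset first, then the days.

October 4, 2069

Subtracting 2 months and 153 days from May 6, 2070: first the month/year part, then the days.
month 5 − 2 = 3 → March 2070.
Day 6 is valid in March, giving March 6, 2070.
Now subtract 153 days from March 6, 2070.
Going back 6 days from March 6, 2070 reaches the end of the previous month; 153 − 6 = 147 left.
February 2070 has 28 days (2070 is not a leap year): 147 − 28 = 119 left.
January 2070 has 31 days: 119 − 31 = 88 left.
December 2069 has 31 days: 88 − 31 = 57 left.
November 2069 has 30 days: 57 − 30 = 27 left.
October 2069 has 31 days; 31 − 27 = 4 → October 4, 2069.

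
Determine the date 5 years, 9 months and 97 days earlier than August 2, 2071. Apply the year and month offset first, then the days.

July 28, 2065

Going back 5 years, 9 months and 97 days from August 2, 2071: first the month/year part, then the days.
-5 years → 2066; month 8 − 9 = -1, which is month 11 of year 2065 → November 2065.
Day 2 is valid in November, giving November 2, 2065.
Now subtract 97 days from November 2, 2065.
Going back 2 days from November 2, 2065 reaches the end of the previous month; 97 − 2 = 95 left.
October 2065 has 31 days: 95 − 31 = 64 left.
September 2065 has 30 days: 64 − 30 = 34 left.
August 2065 has 31 days: 34 − 31 = 3 left.
July 2065 has 31 days; 31 − 3 = 28 → July 28, 2065.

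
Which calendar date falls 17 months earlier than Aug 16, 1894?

Going back 17 months from August 16, 1894.
month 8 − 17 = -9, which is month 3 of year 1893 → March 1893.
Day 16 is valid in March, giving March 16, 1893.

March 16, 1893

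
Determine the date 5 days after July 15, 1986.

Adding 5 days from July 15, 1986.
July has 31 days; 15 + 5 = 20, still in July.

July 20, 1986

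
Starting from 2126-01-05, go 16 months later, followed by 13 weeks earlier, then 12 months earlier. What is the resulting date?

February 3, 2126

Adding 16 months from January 5, 2126:
month 1 + 16 = 17, which is month 5 of year 2127 → May 2127.
Day 5 is valid in May, giving May 5, 2127.
Going back 13 weeks (= 91 days) from May 5, 2127:
Going back 5 days from May 5, 2127 reaches the end of the previous month; 91 − 5 = 86 left.
April 2127 has 30 days: 86 − 30 = 56 left.
March 2127 has 31 days: 56 − 31 = 25 left.
February 2127 has 28 days; 28 − 25 = 3 → February 3, 2127.
Subtracting 12 months from February 3, 2127:
month 2 − 12 = -10, which is month 2 of year 2126 → February 2126.
Day 3 is valid in February, giving February 3, 2126.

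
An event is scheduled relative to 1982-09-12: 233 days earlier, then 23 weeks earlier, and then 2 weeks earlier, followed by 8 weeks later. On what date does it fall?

September 25, 1981

Subtracting 233 days from September 12, 1982:
Going back 12 days from September 12, 1982 reaches the end of the previous month; 233 − 12 = 221 left.
August 1982 has 31 days: 221 − 31 = 190 left.
July 1982 has 31 days: 190 − 31 = 159 left.
June 1982 has 30 days: 159 − 30 = 129 left.
May 1982 has 31 days: 129 − 31 = 98 left.
April 1982 has 30 days: 98 − 30 = 68 left.
March 1982 has 31 days: 68 − 31 = 37 left.
February 1982 has 28 days (1982 is not a leap year): 37 − 28 = 9 left.
January 1982 has 31 days; 31 − 9 = 22 → January 22, 1982.
Counting back 23 weeks (= 161 days) from January 22, 1982:
Going back 22 days from January 22, 1982 reaches the end of the previous month; 161 − 22 = 139 left.
December 1981 has 31 days: 139 − 31 = 108 left.
November 1981 has 30 days: 108 − 30 = 78 left.
October 1981 has 31 days: 78 − 31 = 47 left.
September 1981 has 30 days: 47 − 30 = 17 left.
August 1981 has 31 days; 31 − 17 = 14 → August 14, 1981.
Going back 2 weeks (= 14 days) from August 14, 1981:
Going back 14 days from August 14, 1981 reaches the end of the previous month; 14 − 14 = 0 left.
July 1981 has 31 days; 31 − 0 = 31 → July 31, 1981.
Counting forward 8 weeks (= 56 days) from July 31, 1981:
July has 31 days, so 31 − 31 = 0 days remain after July 31, 1981; 56 − 0 = 56 left.
August 1981 has 31 days: 56 − 31 = 25 left.
25 days into September 1981 → September 25, 1981.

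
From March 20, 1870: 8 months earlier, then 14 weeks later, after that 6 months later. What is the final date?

Subtracting 8 months from March 20, 1870:
month 3 − 8 = -5, which is month 7 of year 1869 → July 1869.
Day 20 is valid in July, giving July 20, 1869.
Adding 14 weeks (= 98 days) from July 20, 1869:
July has 31 days, so 31 − 20 = 11 days remain after July 20, 1869; 98 − 11 = 87 left.
August 1869 has 31 days: 87 − 31 = 56 left.
September 1869 has 30 days: 56 − 30 = 26 left.
26 days into October 1869 → October 26, 1869.
Advancing 6 months from October 26, 1869:
month 10 + 6 = 16, which is month 4 of year 1870 → April 1870.
Day 26 is valid in April, giving April 26, 1870.

April 26, 1870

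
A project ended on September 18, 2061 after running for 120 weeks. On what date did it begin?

Counting back 120 weeks = 840 days from September 18, 2061.
Going back 18 days from September 18, 2061 reaches the end of the previous month; 840 − 18 = 822 left.
August 2061 has 31 days: 822 − 31 = 791 left.
July 2061 has 31 days: 791 − 31 = 760 left.
June 2061 has 30 days: 760 − 30 = 730 left.
May 2061 has 31 days: 730 − 31 = 699 left.
April 2061 has 30 days: 699 − 30 = 669 left.
March 2061 has 31 days: 669 − 31 = 638 left.
February 2061 has 28 days (2061 is not a leap year): 638 − 28 = 610 left.
January 2061 has 31 days: 610 − 31 = 579 left.
December 2060 has 31 days: 579 − 31 = 548 left.
November 2060 has 30 days: 548 − 30 = 518 left.
October 2060 has 31 days: 518 − 31 = 487 left.
September 2060 has 30 days: 487 − 30 = 457 left.
August 2060 has 31 days: 457 − 31 = 426 left.
July 2060 has 31 days: 426 − 31 = 395 left.
June 2060 has 30 days: 395 − 30 = 365 left.
May 2060 has 31 days: 365 − 31 = 334 left.
April 2060 has 30 days: 334 − 30 = 304 left.
March 2060 has 31 days: 304 − 31 = 273 left.
February 2060 has 29 days (2060 is a leap year): 273 − 29 = 244 left.
January 2060 has 31 days: 244 − 31 = 213 left.
December 2059 has 31 days: 213 − 31 = 182 left.
November 2059 has 30 days: 182 − 30 = 152 left.
October 2059 has 31 days: 152 − 31 = 121 left.
September 2059 has 30 days: 121 − 30 = 91 left.
August 2059 has 31 days: 91 − 31 = 60 left.
July 2059 has 31 days: 60 − 31 = 29 left.
June 2059 has 30 days; 30 − 29 = 1 → June 1, 2059.

June 1, 2059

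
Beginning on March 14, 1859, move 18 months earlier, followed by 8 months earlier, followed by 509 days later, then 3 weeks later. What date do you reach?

Going back 18 months from March 14, 1859:
month 3 − 18 = -15, which is month 9 of year 1857 → September 1857.
Day 14 is valid in September, giving September 14, 1857.
Counting back 8 months from September 14, 1857:
month 9 − 8 = 1 → January 1857.
Day 14 is valid in January, giving January 14, 1857.
Counting forward 509 days from January 14, 1857:
January has 31 days, so 31 − 14 = 17 days remain after January 14, 1857; 509 − 17 = 492 left.
February 1857 has 28 days (1857 is not a leap year): 492 − 28 = 464 left.
March 1857 has 31 days: 464 − 31 = 433 left.
April 1857 has 30 days: 433 − 30 = 403 left.
May 1857 has 31 days: 403 − 31 = 372 left.
June 1857 has 30 days: 372 − 30 = 342 left.
July 1857 has 31 days: 342 − 31 = 311 left.
August 1857 has 31 days: 311 − 31 = 280 left.
September 1857 has 30 days: 280 − 30 = 250 left.
October 1857 has 31 days: 250 − 31 = 219 left.
November 1857 has 30 days: 219 − 30 = 189 left.
December 1857 has 31 days: 189 − 31 = 158 left.
January 1858 has 31 days: 158 − 31 = 127 left.
February 1858 has 28 days (1858 is not a leap year): 127 − 28 = 99 left.
March 1858 has 31 days: 99 − 31 = 68 left.
April 1858 has 30 days: 68 − 30 = 38 left.
May 1858 has 31 days: 38 − 31 = 7 left.
7 days into June 1858 → June 7, 1858.
Advancing 3 weeks (= 21 days) from June 7, 1858:
June has 30 days; 7 + 21 = 28, still in June.

June 28, 1858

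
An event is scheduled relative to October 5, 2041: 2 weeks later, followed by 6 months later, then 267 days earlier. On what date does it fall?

July 26, 2041

Advancing 2 weeks (= 14 days) from October 5, 2041:
October has 31 days; 5 + 14 = 19, still in October.
Counting forward 6 months from October 19, 2041:
month 10 + 6 = 16, which is month 4 of year 2042 → April 2042.
Day 19 is valid in April, giving April 19, 2042.
Going back 267 days from April 19, 2042:
Going back 19 days from April 19, 2042 reaches the end of the previous month; 267 − 19 = 248 left.
March 2042 has 31 days: 248 − 31 = 217 left.
February 2042 has 28 days (2042 is not a leap year): 217 − 28 = 189 left.
January 2042 has 31 days: 189 − 31 = 158 left.
December 2041 has 31 days: 158 − 31 = 127 left.
November 2041 has 30 days: 127 − 30 = 97 left.
October 2041 has 31 days: 97 − 31 = 66 left.
September 2041 has 30 days: 66 − 30 = 36 left.
August 2041 has 31 days: 36 − 31 = 5 left.
July 2041 has 31 days; 31 − 5 = 26 → July 26, 2041.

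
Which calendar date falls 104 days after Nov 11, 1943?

Advancing 104 days from November 11, 1943.
November has 30 days, so 30 − 11 = 19 days remain after November 11, 1943; 104 − 19 = 85 left.
December 1943 has 31 days: 85 − 31 = 54 left.
January 1944 has 31 days: 54 − 31 = 23 left.
23 days into February 1944 → February 23, 1944.

February 23, 1944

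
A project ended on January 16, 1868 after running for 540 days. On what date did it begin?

July 25, 1866

Counting back 540 days from January 16, 1868.
Going back 16 days from January 16, 1868 reaches the end of the previous month; 540 − 16 = 524 left.
December 1867 has 31 days: 524 − 31 = 493 left.
November 1867 has 30 days: 493 − 30 = 463 left.
October 1867 has 31 days: 463 − 31 = 432 left.
September 1867 has 30 days: 432 − 30 = 402 left.
August 1867 has 31 days: 402 − 31 = 371 left.
July 1867 has 31 days: 371 − 31 = 340 left.
June 1867 has 30 days: 340 − 30 = 310 left.
May 1867 has 31 days: 310 − 31 = 279 left.
April 1867 has 30 days: 279 − 30 = 249 left.
March 1867 has 31 days: 249 − 31 = 218 left.
February 1867 has 28 days (1867 is not a leap year): 218 − 28 = 190 left.
January 1867 has 31 days: 190 − 31 = 159 left.
December 1866 has 31 days: 159 − 31 = 128 left.
November 1866 has 30 days: 128 − 30 = 98 left.
October 1866 has 31 days: 98 − 31 = 67 left.
September 1866 has 30 days: 67 − 30 = 37 left.
August 1866 has 31 days: 37 − 31 = 6 left.
July 1866 has 31 days; 31 − 6 = 25 → July 25, 1866.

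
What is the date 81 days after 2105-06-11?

August 31, 2105

Adding 81 days from June 11, 2105.
June has 30 days, so 30 − 11 = 19 days remain after June 11, 2105; 81 − 19 = 62 left.
July 2105 has 31 days: 62 − 31 = 31 left.
31 days into August 2105 → August 31, 2105.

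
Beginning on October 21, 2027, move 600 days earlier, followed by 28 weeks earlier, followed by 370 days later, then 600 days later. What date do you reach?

April 12, 2028

Going back 600 days from October 21, 2027:
Going back 21 days from October 21, 2027 reaches the end of the previous month; 600 − 21 = 579 left.
September 2027 has 30 days: 579 − 30 = 549 left.
August 2027 has 31 days: 549 − 31 = 518 left.
July 2027 has 31 days: 518 − 31 = 487 left.
June 2027 has 30 days: 487 − 30 = 457 left.
May 2027 has 31 days: 457 − 31 = 426 left.
April 2027 has 30 days: 426 − 30 = 396 left.
March 2027 has 31 days: 396 − 31 = 365 left.
February 2027 has 28 days (2027 is not a leap year): 365 − 28 = 337 left.
January 2027 has 31 days: 337 − 31 = 306 left.
December 2026 has 31 days: 306 − 31 = 275 left.
November 2026 has 30 days: 275 − 30 = 245 left.
October 2026 has 31 days: 245 − 31 = 214 left.
September 2026 has 30 days: 214 − 30 = 184 left.
August 2026 has 31 days: 184 − 31 = 153 left.
July 2026 has 31 days: 153 − 31 = 122 left.
June 2026 has 30 days: 122 − 30 = 92 left.
May 2026 has 31 days: 92 − 31 = 61 left.
April 2026 has 30 days: 61 − 30 = 31 left.
March 2026 has 31 days: 31 − 31 = 0 left.
February 2026 has 28 days; 28 − 0 = 28 → February 28, 2026.
Counting back 28 weeks (= 196 days) from February 28, 2026:
Going back 28 days from February 28, 2026 reaches the end of the previous month; 196 − 28 = 168 left.
January 2026 has 31 days: 168 − 31 = 137 left.
December 2025 has 31 days: 137 − 31 = 106 left.
November 2025 has 30 days: 106 − 30 = 76 left.
October 2025 has 31 days: 76 − 31 = 45 left.
September 2025 has 30 days: 45 − 30 = 15 left.
August 2025 has 31 days; 31 − 15 = 16 → August 16, 2025.
Adding 370 days from August 16, 2025:
August has 31 days, so 31 − 16 = 15 days remain after August 16, 2025; 370 − 15 = 355 left.
September 2025 has 30 days: 355 − 30 = 325 left.
October 2025 has 31 days: 325 − 31 = 294 left.
November 2025 has 30 days: 294 − 30 = 264 left.
December 2025 has 31 days: 264 − 31 = 233 left.
January 2026 has 31 days: 233 − 31 = 202 left.
February 2026 has 28 days (2026 is not a leap year): 202 − 28 = 174 left.
March 2026 has 31 days: 174 − 31 = 143 left.
April 2026 has 30 days: 143 − 30 = 113 left.
May 2026 has 31 days: 113 − 31 = 82 left.
June 2026 has 30 days: 82 − 30 = 52 left.
July 2026 has 31 days: 52 − 31 = 21 left.
21 days into August 2026 → August 21, 2026.
Adding 600 days from August 21, 2026:
August has 31 days, so 31 − 21 = 10 days remain after August 21, 2026; 600 − 10 = 590 left.
September 2026 has 30 days: 590 − 30 = 560 left.
October 2026 has 31 days: 560 − 31 = 529 left.
November 2026 has 30 days: 529 − 30 = 499 left.
December 2026 has 31 days: 499 − 31 = 468 left.
January 2027 has 31 days: 468 − 31 = 437 left.
February 2027 has 28 days (2027 is not a leap year): 437 − 28 = 409 left.
March 2027 has 31 days: 409 − 31 = 378 left.
April 2027 has 30 days: 378 − 30 = 348 left.
May 2027 has 31 days: 348 − 31 = 317 left.
June 2027 has 30 days: 317 − 30 = 287 left.
July 2027 has 31 days: 287 − 31 = 256 left.
August 2027 has 31 days: 256 − 31 = 225 left.
September 2027 has 30 days: 225 − 30 = 195 left.
October 2027 has 31 days: 195 − 31 = 164 left.
November 2027 has 30 days: 164 − 30 = 134 left.
December 2027 has 31 days: 134 − 31 = 103 left.
January 2028 has 31 days: 103 − 31 = 72 left.
February 2028 has 29 days (2028 is a leap year): 72 − 29 = 43 left.
March 2028 has 31 days: 43 − 31 = 12 left.
12 days into April 2028 → April 12, 2028.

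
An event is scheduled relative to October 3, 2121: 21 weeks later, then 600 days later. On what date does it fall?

October 20, 2123

Adding 21 weeks (= 147 days) from October 3, 2121:
October has 31 days, so 31 − 3 = 28 days remain after October 3, 2121; 147 − 28 = 119 left.
November 2121 has 30 days: 119 − 30 = 89 left.
December 2121 has 31 days: 89 − 31 = 58 left.
January 2122 has 31 days: 58 − 31 = 27 left.
27 days into February 2122 → February 27, 2122.
Advancing 600 days from February 27, 2122:
February has 28 days, so 28 − 27 = 1 day remains after February 27, 2122; 600 − 1 = 599 left.
March 2122 has 31 days: 599 − 31 = 568 left.
April 2122 has 30 days: 568 − 30 = 538 left.
May 2122 has 31 days: 538 − 31 = 507 left.
June 2122 has 30 days: 507 − 30 = 477 left.
July 2122 has 31 days: 477 − 31 = 446 left.
August 2122 has 31 days: 446 − 31 = 415 left.
September 2122 has 30 days: 415 − 30 = 385 left.
October 2122 has 31 days: 385 − 31 = 354 left.
November 2122 has 30 days: 354 − 30 = 324 left.
December 2122 has 31 days: 324 − 31 = 293 left.
January 2123 has 31 days: 293 − 31 = 262 left.
February 2123 has 28 days (2123 is not a leap year): 262 − 28 = 234 left.
March 2123 has 31 days: 234 − 31 = 203 left.
April 2123 has 30 days: 203 − 30 = 173 left.
May 2123 has 31 days: 173 − 31 = 142 left.
June 2123 has 30 days: 142 − 30 = 112 left.
July 2123 has 31 days: 112 − 31 = 81 left.
August 2123 has 31 days: 81 − 31 = 50 left.
September 2123 has 30 days: 50 − 30 = 20 left.
20 days into October 2123 → October 20, 2123.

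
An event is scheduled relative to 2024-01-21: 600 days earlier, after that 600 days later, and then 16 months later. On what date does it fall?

Subtracting 600 days from January 21, 2024:
Going back 21 days from January 21, 2024 reaches the end of the previous month; 600 − 21 = 579 left.
December 2023 has 31 days: 579 − 31 = 548 left.
November 2023 has 30 days: 548 − 30 = 518 left.
October 2023 has 31 days: 518 − 31 = 487 left.
September 2023 has 30 days: 487 − 30 = 457 left.
August 2023 has 31 days: 457 − 31 = 426 left.
July 2023 has 31 days: 426 − 31 = 395 left.
June 2023 has 30 days: 395 − 30 = 365 left.
May 2023 has 31 days: 365 − 31 = 334 left.
April 2023 has 30 days: 334 − 30 = 304 left.
March 2023 has 31 days: 304 − 31 = 273 left.
February 2023 has 28 days (2023 is not a leap year): 273 − 28 = 245 left.
January 2023 has 31 days: 245 − 31 = 214 left.
December 2022 has 31 days: 214 − 31 = 183 left.
November 2022 has 30 days: 183 − 30 = 153 left.
October 2022 has 31 days: 153 − 31 = 122 left.
September 2022 has 30 days: 122 − 30 = 92 left.
August 2022 has 31 days: 92 − 31 = 61 left.
July 2022 has 31 days: 61 − 31 = 30 left.
June 2022 has 30 days: 30 − 30 = 0 left.
May 2022 has 31 days; 31 − 0 = 31 → May 31, 2022.
Counting forward 600 days from May 31, 2022:
May has 31 days, so 31 − 31 = 0 days remain after May 31, 2022; 600 − 0 = 600 left.
June 2022 has 30 days: 600 − 30 = 570 left.
July 2022 has 31 days: 570 − 31 = 539 left.
August 2022 has 31 days: 539 − 31 = 508 left.
September 2022 has 30 days: 508 − 30 = 478 left.
October 2022 has 31 days: 478 − 31 = 447 left.
November 2022 has 30 days: 447 − 30 = 417 left.
December 2022 has 31 days: 417 − 31 = 386 left.
January 2023 has 31 days: 386 − 31 = 355 left.
February 2023 has 28 days (2023 is not a leap year): 355 − 28 = 327 left.
March 2023 has 31 days: 327 − 31 = 296 left.
April 2023 has 30 days: 296 − 30 = 266 left.
May 2023 has 31 days: 266 − 31 = 235 left.
June 2023 has 30 days: 235 − 30 = 205 left.
July 2023 has 31 days: 205 − 31 = 174 left.
August 2023 has 31 days: 174 − 31 = 143 left.
September 2023 has 30 days: 143 − 30 = 113 left.
October 2023 has 31 days: 113 − 31 = 82 left.
November 2023 has 30 days: 82 − 30 = 52 left.
December 2023 has 31 days: 52 − 31 = 21 left.
21 days into January 2024 → January 21, 2024.
Adding 16 months from January 21, 2024:
month 1 + 16 = 17, which is month 5 of year 2025 → May 2025.
Day 21 is valid in May, giving May 21, 2025.

May 21, 2025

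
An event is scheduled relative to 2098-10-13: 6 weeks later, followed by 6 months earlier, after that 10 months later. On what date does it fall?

March 24, 2099

Advancing 6 weeks (= 42 days) from October 13, 2098:
October has 31 days, so 31 − 13 = 18 days remain after October 13, 2098; 42 − 18 = 24 left.
24 days into November 2098 → November 24, 2098.
Going back 6 months from November 24, 2098:
month 11 − 6 = 5 → May 2098.
Day 24 is valid in May, giving May 24, 2098.
Advancing 10 months from May 24, 2098:
month 5 + 10 = 15, which is month 3 of year 2099 → March 2099.
Day 24 is valid in March, giving March 24, 2099.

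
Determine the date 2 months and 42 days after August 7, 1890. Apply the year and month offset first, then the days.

Advancing 2 months and 42 days from August 7, 1890: first the month/year part, then the days.
month 8 + 2 = 10 → October 1890.
Day 7 is valid in October, giving October 7, 1890.
Now add 42 days from October 7, 1890.
October has 31 days, so 31 − 7 = 24 days remain after October 7, 1890; 42 − 24 = 18 left.
18 days into November 1890 → November 18, 1890.

November 18, 1890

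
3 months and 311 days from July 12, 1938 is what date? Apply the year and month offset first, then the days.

Counting forward 3 months and 311 days from July 12, 1938: first the month/year part, then the days.
month 7 + 3 = 10 → October 1938.
Day 12 is valid in October, giving October 12, 1938.
Now add 311 days from October 12, 1938.
October has 31 days, so 31 − 12 = 19 days remain after October 12, 1938; 311 − 19 = 292 left.
November 1938 has 30 days: 292 − 30 = 262 left.
December 1938 has 31 days: 262 − 31 = 231 left.
January 1939 has 31 days: 231 − 31 = 200 left.
February 1939 has 28 days (1939 is not a leap year): 200 − 28 = 172 left.
March 1939 has 31 days: 172 − 31 = 141 left.
April 1939 has 30 days: 141 − 30 = 111 left.
May 1939 has 31 days: 111 − 31 = 80 left.
June 1939 has 30 days: 80 − 30 = 50 left.
July 1939 has 31 days: 50 − 31 = 19 left.
19 days into August 1939 → August 19, 1939.

August 19, 1939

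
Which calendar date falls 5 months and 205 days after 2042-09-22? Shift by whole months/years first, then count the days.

Adding 5 months and 205 days from September 22, 2042: first the month/year part, then the days.
month 9 + 5 = 14, which is month 2 of year 2043 → February 2043.
Day 22 is valid in February, giving February 22, 2043.
Now add 205 days from February 22, 2043.
February has 28 days, so 28 − 22 = 6 days remain after February 22, 2043; 205 − 6 = 199 left.
March 2043 has 31 days: 199 − 31 = 168 left.
April 2043 has 30 days: 168 − 30 = 138 left.
May 2043 has 31 days: 138 − 31 = 107 left.
June 2043 has 30 days: 107 − 30 = 77 left.
July 2043 has 31 days: 77 − 31 = 46 left.
August 2043 has 31 days: 46 − 31 = 15 left.
15 days into September 2043 → September 15, 2043.

September 15, 2043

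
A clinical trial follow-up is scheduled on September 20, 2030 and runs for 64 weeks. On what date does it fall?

Adding 64 weeks = 448 days from September 20, 2030.
September has 30 days, so 30 − 20 = 10 days remain after September 20, 2030; 448 − 10 = 438 left.
October 2030 has 31 days: 438 − 31 = 407 left.
November 2030 has 30 days: 407 − 30 = 377 left.
December 2030 has 31 days: 377 − 31 = 346 left.
January 2031 has 31 days: 346 − 31 = 315 left.
February 2031 has 28 days (2031 is not a leap year): 315 − 28 = 287 left.
March 2031 has 31 days: 287 − 31 = 256 left.
April 2031 has 30 days: 256 − 30 = 226 left.
May 2031 has 31 days: 226 − 31 = 195 left.
June 2031 has 30 days: 195 − 30 = 165 left.
July 2031 has 31 days: 165 − 31 = 134 left.
August 2031 has 31 days: 134 − 31 = 103 left.
September 2031 has 30 days: 103 − 30 = 73 left.
October 2031 has 31 days: 73 − 31 = 42 left.
November 2031 has 30 days: 42 − 30 = 12 left.
12 days into December 2031 → December 12, 2031.

December 12, 2031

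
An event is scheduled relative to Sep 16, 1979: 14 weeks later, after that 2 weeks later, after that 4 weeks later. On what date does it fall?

Counting forward 14 weeks (= 98 days) from September 16, 1979:
September has 30 days, so 30 − 16 = 14 days remain after September 16, 1979; 98 − 14 = 84 left.
October 1979 has 31 days: 84 − 31 = 53 left.
November 1979 has 30 days: 53 − 30 = 23 left.
23 days into December 1979 → December 23, 1979.
Counting forward 2 weeks (= 14 days) from December 23, 1979:
December has 31 days, so 31 − 23 = 8 days remain after December 23, 1979; 14 − 8 = 6 left.
6 days into January 1980 → January 6, 1980.
Counting forward 4 weeks (= 28 days) from January 6, 1980:
January has 31 days, so 31 − 6 = 25 days remain after January 6, 1980; 28 − 25 = 3 left.
3 days into February 1980 → February 3, 1980.

February 3, 1980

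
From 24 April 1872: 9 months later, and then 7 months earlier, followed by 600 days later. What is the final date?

Adding 9 months from April 24, 1872:
month 4 + 9 = 13, which is month 1 of year 1873 → January 1873.
Day 24 is valid in January, giving January 24, 1873.
Going back 7 months from January 24, 1873:
month 1 − 7 = -6, which is month 6 of year 1872 → June 1872.
Day 24 is valid in June, giving June 24, 1872.
Adding 600 days from June 24, 1872:
June has 30 days, so 30 − 24 = 6 days remain after June 24, 1872; 600 − 6 = 594 left.
July 1872 has 31 days: 594 − 31 = 563 left.
August 1872 has 31 days: 563 − 31 = 532 left.
September 1872 has 30 days: 532 − 30 = 502 left.
October 1872 has 31 days: 502 − 31 = 471 left.
November 1872 has 30 days: 471 − 30 = 441 left.
December 1872 has 31 days: 441 − 31 = 410 left.
January 1873 has 31 days: 410 − 31 = 379 left.
February 1873 has 28 days (1873 is not a leap year): 379 − 28 = 351 left.
March 1873 has 31 days: 351 − 31 = 320 left.
April 1873 has 30 days: 320 − 30 = 290 left.
May 1873 has 31 days: 290 − 31 = 259 left.
June 1873 has 30 days: 259 − 30 = 229 left.
July 1873 has 31 days: 229 − 31 = 198 left.
August 1873 has 31 days: 198 − 31 = 167 left.
September 1873 has 30 days: 167 − 30 = 137 left.
October 1873 has 31 days: 137 − 31 = 106 left.
November 1873 has 30 days: 106 − 30 = 76 left.
December 1873 has 31 days: 76 − 31 = 45 left.
January 1874 has 31 days: 45 − 31 = 14 left.
14 days into February 1874 → February 14, 1874.

February 14, 1874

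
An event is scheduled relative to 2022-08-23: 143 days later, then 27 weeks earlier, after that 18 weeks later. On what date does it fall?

November 11, 2022

Advancing 143 days from August 23, 2022:
August has 31 days, so 31 − 23 = 8 days remain after August 23, 2022; 143 − 8 = 135 left.
September 2022 has 30 days: 135 − 30 = 105 left.
October 2022 has 31 days: 105 − 31 = 74 left.
November 2022 has 30 days: 74 − 30 = 44 left.
December 2022 has 31 days: 44 − 31 = 13 left.
13 days into January 2023 → January 13, 2023.
Going back 27 weeks (= 189 days) from January 13, 2023:
Going back 13 days from January 13, 2023 reaches the end of the previous month; 189 − 13 = 176 left.
December 2022 has 31 days: 176 − 31 = 145 left.
November 2022 has 30 days: 145 − 30 = 115 left.
October 2022 has 31 days: 115 − 31 = 84 left.
September 2022 has 30 days: 84 − 30 = 54 left.
August 2022 has 31 days: 54 − 31 = 23 left.
July 2022 has 31 days; 31 − 23 = 8 → July 8, 2022.
Counting forward 18 weeks (= 126 days) from July 8, 2022:
July has 31 days, so 31 − 8 = 23 days remain after July 8, 2022; 126 − 23 = 103 left.
August 2022 has 31 days: 103 − 31 = 72 left.
September 2022 has 30 days: 72 − 30 = 42 left.
October 2022 has 31 days: 42 − 31 = 11 left.
11 days into November 2022 → November 11, 2022.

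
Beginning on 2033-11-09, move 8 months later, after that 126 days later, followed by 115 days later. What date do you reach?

Counting forward 8 months from November 9, 2033:
month 11 + 8 = 19, which is month 7 of year 2034 → July 2034.
Day 9 is valid in July, giving July 9, 2034.
Adding 126 days from July 9, 2034:
July has 31 days, so 31 − 9 = 22 days remain after July 9, 2034; 126 − 22 = 104 left.
August 2034 has 31 days: 104 − 31 = 73 left.
September 2034 has 30 days: 73 − 30 = 43 left.
October 2034 has 31 days: 43 − 31 = 12 left.
12 days into November 2034 → November 12, 2034.
Advancing 115 days from November 12, 2034:
November has 30 days, so 30 − 12 = 18 days remain after November 12, 2034; 115 − 18 = 97 left.
December 2034 has 31 days: 97 − 31 = 66 left.
January 2035 has 31 days: 66 − 31 = 35 left.
February 2035 has 28 days (2035 is not a leap year): 35 − 28 = 7 left.
7 days into March 2035 → March 7, 2035.

March 7, 2035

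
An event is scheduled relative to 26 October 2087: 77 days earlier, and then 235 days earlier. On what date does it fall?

Going back 77 days from October 26, 2087:
Going back 26 days from October 26, 2087 reaches the end of the previous month; 77 − 26 = 51 left.
September 2087 has 30 days: 51 − 30 = 21 left.
August 2087 has 31 days; 31 − 21 = 10 → August 10, 2087.
Counting back 235 days from August 10, 2087:
Going back 10 days from August 10, 2087 reaches the end of the previous month; 235 − 10 = 225 left.
July 2087 has 31 days: 225 − 31 = 194 left.
June 2087 has 30 days: 194 − 30 = 164 left.
May 2087 has 31 days: 164 − 31 = 133 left.
April 2087 has 30 days: 133 − 30 = 103 left.
March 2087 has 31 days: 103 − 31 = 72 left.
February 2087 has 28 days (2087 is not a leap year): 72 − 28 = 44 left.
January 2087 has 31 days: 44 − 31 = 13 left.
December 2086 has 31 days; 31 − 13 = 18 → December 18, 2086.

December 18, 2086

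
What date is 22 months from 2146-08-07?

June 7, 2148

Counting forward 22 months from August 7, 2146.
month 8 + 22 = 30, which is month 6 of year 2148 → June 2148.
Day 7 is valid in June, giving June 7, 2148.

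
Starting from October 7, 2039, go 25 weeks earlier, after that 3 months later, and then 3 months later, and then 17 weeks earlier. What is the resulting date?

Going back 25 weeks (= 175 days) from October 7, 2039:
Going back 7 days from October 7, 2039 reaches the end of the previous month; 175 − 7 = 168 left.
September 2039 has 30 days: 168 − 30 = 138 left.
August 2039 has 31 days: 138 − 31 = 107 left.
July 2039 has 31 days: 107 − 31 = 76 left.
June 2039 has 30 days: 76 − 30 = 46 left.
May 2039 has 31 days: 46 − 31 = 15 left.
April 2039 has 30 days; 30 − 15 = 15 → April 15, 2039.
Counting forward 3 months from April 15, 2039:
month 4 + 3 = 7 → July 2039.
Day 15 is valid in July, giving July 15, 2039.
Counting forward 3 months from July 15, 2039:
month 7 + 3 = 10 → October 2039.
Day 15 is valid in October, giving October 15, 2039.
Going back 17 weeks (= 119 days) from October 15, 2039:
Going back 15 days from October 15, 2039 reaches the end of the previous month; 119 − 15 = 104 left.
September 2039 has 30 days: 104 − 30 = 74 left.
August 2039 has 31 days: 74 − 31 = 43 left.
July 2039 has 31 days: 43 − 31 = 12 left.
June 2039 has 30 days; 30 − 12 = 18 → June 18, 2039.

June 18, 2039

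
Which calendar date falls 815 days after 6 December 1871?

Advancing 815 days from December 6, 1871.
December has 31 days, so 31 − 6 = 25 days remain after December 6, 1871; 815 − 25 = 790 left.
January 1872 has 31 days: 790 − 31 = 759 left.
February 1872 has 29 days (1872 is a leap year): 759 − 29 = 730 left.
March 1872 has 31 days: 730 − 31 = 699 left.
April 1872 has 30 days: 699 − 30 = 669 left.
May 1872 has 31 days: 669 − 31 = 638 left.
June 1872 has 30 days: 638 − 30 = 608 left.
July 1872 has 31 days: 608 − 31 = 577 left.
August 1872 has 31 days: 577 − 31 = 546 left.
September 1872 has 30 days: 546 − 30 = 516 left.
October 1872 has 31 days: 516 − 31 = 485 left.
November 1872 has 30 days: 485 − 30 = 455 left.
December 1872 has 31 days: 455 − 31 = 424 left.
January 1873 has 31 days: 424 − 31 = 393 left.
February 1873 has 28 days (1873 is not a leap year): 393 − 28 = 365 left.
March 1873 has 31 days: 365 − 31 = 334 left.
April 1873 has 30 days: 334 − 30 = 304 left.
May 1873 has 31 days: 304 − 31 = 273 left.
June 1873 has 30 days: 273 − 30 = 243 left.
July 1873 has 31 days: 243 − 31 = 212 left.
August 1873 has 31 days: 212 − 31 = 181 left.
September 1873 has 30 days: 181 − 30 = 151 left.
October 1873 has 31 days: 151 − 31 = 120 left.
November 1873 has 30 days: 120 − 30 = 90 left.
December 1873 has 31 days: 90 − 31 = 59 left.
January 1874 has 31 days: 59 − 31 = 28 left.
28 days into February 1874 → February 28, 1874.

February 28, 1874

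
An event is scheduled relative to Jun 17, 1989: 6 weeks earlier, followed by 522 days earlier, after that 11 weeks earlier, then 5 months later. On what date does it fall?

February 15, 1988

Subtracting 6 weeks (= 42 days) from June 17, 1989:
Going back 17 days from June 17, 1989 reaches the end of the previous month; 42 − 17 = 25 left.
May 1989 has 31 days; 31 − 25 = 6 → May 6, 1989.
Subtracting 522 days from May 6, 1989:
Going back 6 days from May 6, 1989 reaches the end of the previous month; 522 − 6 = 516 left.
April 1989 has 30 days: 516 − 30 = 486 left.
March 1989 has 31 days: 486 − 31 = 455 left.
February 1989 has 28 days (1989 is not a leap year): 455 − 28 = 427 left.
January 1989 has 31 days: 427 − 31 = 396 left.
December 1988 has 31 days: 396 − 31 = 365 left.
November 1988 has 30 days: 365 − 30 = 335 left.
October 1988 has 31 days: 335 − 31 = 304 left.
September 1988 has 30 days: 304 − 30 = 274 left.
August 1988 has 31 days: 274 − 31 = 243 left.
July 1988 has 31 days: 243 − 31 = 212 left.
June 1988 has 30 days: 212 − 30 = 182 left.
May 1988 has 31 days: 182 − 31 = 151 left.
April 1988 has 30 days: 151 − 30 = 121 left.
March 1988 has 31 days: 121 − 31 = 90 left.
February 1988 has 29 days (1988 is a leap year): 90 − 29 = 61 left.
January 1988 has 31 days: 61 − 31 = 30 left.
December 1987 has 31 days; 31 − 30 = 1 → December 1, 1987.
Subtracting 11 weeks (= 77 days) from December 1, 1987:
Going back 1 day from December 1, 1987 reaches the end of the previous month; 77 − 1 = 76 left.
November 1987 has 30 days: 76 − 30 = 46 left.
October 1987 has 31 days: 46 − 31 = 15 left.
September 1987 has 30 days; 30 − 15 = 15 → September 15, 1987.
Advancing 5 months from September 15, 1987:
month 9 + 5 = 14, which is month 2 of year 1988 → February 1988.
Day 15 is valid in February, giving February 15, 1988.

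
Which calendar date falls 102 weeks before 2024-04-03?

Counting back 102 weeks = 714 days from April 3, 2024.
Going back 3 days from April 3, 2024 reaches the end of the previous month; 714 − 3 = 711 left.
March 2024 has 31 days: 711 − 31 = 680 left.
February 2024 has 29 days (2024 is a leap year): 680 − 29 = 651 left.
January 2024 has 31 days: 651 − 31 = 620 left.
December 2023 has 31 days: 620 − 31 = 589 left.
November 2023 has 30 days: 589 − 30 = 559 left.
October 2023 has 31 days: 559 − 31 = 528 left.
September 2023 has 30 days: 528 − 30 = 498 left.
August 2023 has 31 days: 498 − 31 = 467 left.
July 2023 has 31 days: 467 − 31 = 436 left.
June 2023 has 30 days: 436 − 30 = 406 left.
May 2023 has 31 days: 406 − 31 = 375 left.
April 2023 has 30 days: 375 − 30 = 345 left.
March 2023 has 31 days: 345 − 31 = 314 left.
February 2023 has 28 days (2023 is not a leap year): 314 − 28 = 286 left.
January 2023 has 31 days: 286 − 31 = 255 left.
December 2022 has 31 days: 255 − 31 = 224 left.
November 2022 has 30 days: 224 − 30 = 194 left.
October 2022 has 31 days: 194 − 31 = 163 left.
September 2022 has 30 days: 163 − 30 = 133 left.
August 2022 has 31 days: 133 − 31 = 102 left.
July 2022 has 31 days: 102 − 31 = 71 left.
June 2022 has 30 days: 71 − 30 = 41 left.
May 2022 has 31 days: 41 − 31 = 10 left.
April 2022 has 30 days; 30 − 10 = 20 → April 20, 2022.

April 20, 2022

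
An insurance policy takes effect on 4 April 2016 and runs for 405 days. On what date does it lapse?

May 14, 2017

Adding 405 days from April 4, 2016.
April has 30 days, so 30 − 4 = 26 days remain after April 4, 2016; 405 − 26 = 379 left.
May 2016 has 31 days: 379 − 31 = 348 left.
June 2016 has 30 days: 348 − 30 = 318 left.
July 2016 has 31 days: 318 − 31 = 287 left.
August 2016 has 31 days: 287 − 31 = 256 left.
September 2016 has 30 days: 256 − 30 = 226 left.
October 2016 has 31 days: 226 − 31 = 195 left.
November 2016 has 30 days: 195 − 30 = 165 left.
December 2016 has 31 days: 165 − 31 = 134 left.
January 2017 has 31 days: 134 − 31 = 103 left.
February 2017 has 28 days (2017 is not a leap year): 103 − 28 = 75 left.
March 2017 has 31 days: 75 − 31 = 44 left.
April 2017 has 30 days: 44 − 30 = 14 left.
14 days into May 2017 → May 14, 2017.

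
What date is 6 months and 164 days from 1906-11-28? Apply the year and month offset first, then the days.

Counting forward 6 months and 164 days from November 28, 1906: first the month/year part, then the days.
month 11 + 6 = 17, which is month 5 of year 1907 → May 1907.
Day 28 is valid in May, giving May 28, 1907.
Now add 164 days from May 28, 1907.
May has 31 days, so 31 − 28 = 3 days remain after May 28, 1907; 164 − 3 = 161 left.
June 1907 has 30 days: 161 − 30 = 131 left.
July 1907 has 31 days: 131 − 31 = 100 left.
August 1907 has 31 days: 100 − 31 = 69 left.
September 1907 has 30 days: 69 − 30 = 39 left.
October 1907 has 31 days: 39 − 31 = 8 left.
8 days into November 1907 → November 8, 1907.

November 8, 1907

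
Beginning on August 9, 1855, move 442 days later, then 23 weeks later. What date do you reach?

Adding 442 days from August 9, 1855:
August has 31 days, so 31 − 9 = 22 days remain after August 9, 1855; 442 − 22 = 420 left.
September 1855 has 30 days: 420 − 30 = 390 left.
October 1855 has 31 days: 390 − 31 = 359 left.
November 1855 has 30 days: 359 − 30 = 329 left.
December 1855 has 31 days: 329 − 31 = 298 left.
January 1856 has 31 days: 298 − 31 = 267 left.
February 1856 has 29 days (1856 is a leap year): 267 − 29 = 238 left.
March 1856 has 31 days: 238 − 31 = 207 left.
April 1856 has 30 days: 207 − 30 = 177 left.
May 1856 has 31 days: 177 − 31 = 146 left.
June 1856 has 30 days: 146 − 30 = 116 left.
July 1856 has 31 days: 116 − 31 = 85 left.
August 1856 has 31 days: 85 − 31 = 54 left.
September 1856 has 30 days: 54 − 30 = 24 left.
24 days into October 1856 → October 24, 1856.
Adding 23 weeks (= 161 days) from October 24, 1856:
October has 31 days, so 31 − 24 = 7 days remain after October 24, 1856; 161 − 7 = 154 left.
November 1856 has 30 days: 154 − 30 = 124 left.
December 1856 has 31 days: 124 − 31 = 93 left.
January 1857 has 31 days: 93 − 31 = 62 left.
February 1857 has 28 days (1857 is not a leap year): 62 − 28 = 34 left.
March 1857 has 31 days: 34 − 31 = 3 left.
3 days into April 1857 → April 3, 1857.

April 3, 1857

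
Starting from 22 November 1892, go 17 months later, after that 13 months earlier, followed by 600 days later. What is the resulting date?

November 12, 1894

Counting forward 17 months from November 22, 1892:
month 11 + 17 = 28, which is month 4 of year 1894 → April 1894.
Day 22 is valid in April, giving April 22, 1894.
Going back 13 months from April 22, 1894:
month 4 − 13 = -9, which is month 3 of year 1893 → March 1893.
Day 22 is valid in March, giving March 22, 1893.
Counting forward 600 days from March 22, 1893:
March has 31 days, so 31 − 22 = 9 days remain after March 22, 1893; 600 − 9 = 591 left.
April 1893 has 30 days: 591 − 30 = 561 left.
May 1893 has 31 days: 561 − 31 = 530 left.
June 1893 has 30 days: 530 − 30 = 500 left.
July 1893 has 31 days: 500 − 31 = 469 left.
August 1893 has 31 days: 469 − 31 = 438 left.
September 1893 has 30 days: 438 − 30 = 408 left.
October 1893 has 31 days: 408 − 31 = 377 left.
November 1893 has 30 days: 377 − 30 = 347 left.
December 1893 has 31 days: 347 − 31 = 316 left.
January 1894 has 31 days: 316 − 31 = 285 left.
February 1894 has 28 days (1894 is not a leap year): 285 − 28 = 257 left.
March 1894 has 31 days: 257 − 31 = 226 left.
April 1894 has 30 days: 226 − 30 = 196 left.
May 1894 has 31 days: 196 − 31 = 165 left.
June 1894 has 30 days: 165 − 30 = 135 left.
July 1894 has 31 days: 135 − 31 = 104 left.
August 1894 has 31 days: 104 − 31 = 73 left.
September 1894 has 30 days: 73 − 30 = 43 left.
October 1894 has 31 days: 43 − 31 = 12 left.
12 days into November 1894 → November 12, 1894.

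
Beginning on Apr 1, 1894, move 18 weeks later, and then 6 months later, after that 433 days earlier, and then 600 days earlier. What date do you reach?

April 8, 1892

Adding 18 weeks (= 126 days) from April 1, 1894:
April has 30 days, so 30 − 1 = 29 days remain after April 1, 1894; 126 − 29 = 97 left.
May 1894 has 31 days: 97 − 31 = 66 left.
June 1894 has 30 days: 66 − 30 = 36 left.
July 1894 has 31 days: 36 − 31 = 5 left.
5 days into August 1894 → August 5, 1894.
Counting forward 6 months from August 5, 1894:
month 8 + 6 = 14, which is month 2 of year 1895 → February 1895.
Day 5 is valid in February, giving February 5, 1895.
Counting back 433 days from February 5, 1895:
Going back 5 days from February 5, 1895 reaches the end of the previous month; 433 − 5 = 428 left.
January 1895 has 31 days: 428 − 31 = 397 left.
December 1894 has 31 days: 397 − 31 = 366 left.
November 1894 has 30 days: 366 − 30 = 336 left.
October 1894 has 31 days: 336 − 31 = 305 left.
September 1894 has 30 days: 305 − 30 = 275 left.
August 1894 has 31 days: 275 − 31 = 244 left.
July 1894 has 31 days: 244 − 31 = 213 left.
June 1894 has 30 days: 213 − 30 = 183 left.
May 1894 has 31 days: 183 − 31 = 152 left.
April 1894 has 30 days: 152 − 30 = 122 left.
March 1894 has 31 days: 122 − 31 = 91 left.
February 1894 has 28 days (1894 is not a leap year): 91 − 28 = 63 left.
January 1894 has 31 days: 63 − 31 = 32 left.
December 1893 has 31 days: 32 − 31 = 1 left.
November 1893 has 30 days; 30 − 1 = 29 → November 29, 1893.
Going back 600 days from November 29, 1893:
Going back 29 days from November 29, 1893 reaches the end of the previous month; 600 − 29 = 571 left.
October 1893 has 31 days: 571 − 31 = 540 left.
September 1893 has 30 days: 540 − 30 = 510 left.
August 1893 has 31 days: 510 − 31 = 479 left.
July 1893 has 31 days: 479 − 31 = 448 left.
June 1893 has 30 days: 448 − 30 = 418 left.
May 1893 has 31 days: 418 − 31 = 387 left.
April 1893 has 30 days: 387 − 30 = 357 left.
March 1893 has 31 days: 357 − 31 = 326 left.
February 1893 has 28 days (1893 is not a leap year): 326 − 28 = 298 left.
January 1893 has 31 days: 298 − 31 = 267 left.
December 1892 has 31 days: 267 − 31 = 236 left.
November 1892 has 30 days: 236 − 30 = 206 left.
October 1892 has 31 days: 206 − 31 = 175 left.
September 1892 has 30 days: 175 − 30 = 145 left.
August 1892 has 31 days: 145 − 31 = 114 left.
July 1892 has 31 days: 114 − 31 = 83 left.
June 1892 has 30 days: 83 − 30 = 53 left.
May 1892 has 31 days: 53 − 31 = 22 left.
April 1892 has 30 days; 30 − 22 = 8 → April 8, 1892.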